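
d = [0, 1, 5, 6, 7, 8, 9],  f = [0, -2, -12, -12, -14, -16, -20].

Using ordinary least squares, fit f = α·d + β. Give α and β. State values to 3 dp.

α = -2.105, β = -0.032

MᵀM·[α, β]ᵀ = Mᵀf reads: 256·α + 36·β = -540;  36·α + 7·β = -76.
(Σd·d = 256, Σd = 36, Σ1 = 7, Σd·f = -540, Σf = -76.)
det = 256·7 − 36² = 496.
α = ((-540)·7 − 36·(-76))/496 = -261/124; β = (256·(-76) − 36·(-540))/496 = -1/31.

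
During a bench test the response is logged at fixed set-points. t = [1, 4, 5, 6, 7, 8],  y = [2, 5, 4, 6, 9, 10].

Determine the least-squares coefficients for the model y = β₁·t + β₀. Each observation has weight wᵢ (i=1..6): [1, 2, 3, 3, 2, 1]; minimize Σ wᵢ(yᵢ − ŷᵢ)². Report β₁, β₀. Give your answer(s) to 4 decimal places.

Sums needed: Σwᵢ·t·t = 378, Σwᵢ·t = 64, Σwᵢ·1 = 12.
For MᵀWy: Σwᵢ·t·y = 416, Σwᵢ·y = 70.
Normal equations: [[378, 64]; [64, 12]]·[β₁, β₀]ᵀ = [416, 70]ᵀ.
Δ = 378·12 − 64² = 440.
β₁ = (416·12 − 64·70)/440 = 64/55; β₀ = (378·70 − 64·416)/440 = -41/110.

β₁ = 1.1636, β₀ = -0.3727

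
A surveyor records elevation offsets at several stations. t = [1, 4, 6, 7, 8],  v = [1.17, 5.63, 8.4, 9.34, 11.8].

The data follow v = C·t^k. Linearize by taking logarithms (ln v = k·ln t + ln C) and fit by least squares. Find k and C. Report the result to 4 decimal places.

Let Y = ln v. Fitting Y = k·ln t + ln C by least squares:
AᵀA = [[13.2429, 7.2034]; [7.2034, 5]], rhs = [15.6890, 8.7158]ᵀ  (here Σln t = 7.2034, Σ(ln t)² = 13.2429, Σln v = 8.7158, Σln t·ln v = 15.6890).
Solving (det = 14.3252): k = 1.09330, ln C = 0.16805, so C = exp(0.16805) = 1.18300.

k = 1.0933, C = 1.1830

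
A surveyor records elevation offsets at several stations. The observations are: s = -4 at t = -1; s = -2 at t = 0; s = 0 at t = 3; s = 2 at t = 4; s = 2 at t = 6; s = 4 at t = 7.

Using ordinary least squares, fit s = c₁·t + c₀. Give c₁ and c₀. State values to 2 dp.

Setting ∂/∂c₁ … = 0 gives: 111·c₁ + 19·c₀ = 52;  19·c₁ + 6·c₀ = 2.
(Σt·t = 111, Σt = 19, Σ1 = 6, Σt·s = 52, Σs = 2.)
det = 111·6 − 19² = 305.
c₁ = (52·6 − 19·2)/305 = 274/305; c₀ = (111·2 − 19·52)/305 = -766/305.

c₁ = 0.90, c₀ = -2.51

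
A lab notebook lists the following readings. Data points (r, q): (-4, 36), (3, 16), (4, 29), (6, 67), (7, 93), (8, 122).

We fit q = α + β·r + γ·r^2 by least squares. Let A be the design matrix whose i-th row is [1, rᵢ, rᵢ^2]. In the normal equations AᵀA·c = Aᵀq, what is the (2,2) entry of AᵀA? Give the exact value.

Row 2 ↔ basis r, column 2 ↔ basis r, so (AᵀA)_{2,2} = Σᵢ (r)·(r) = (-4)·(-4) + (3)·(3) + (4)·(4) + (6)·(6) + (7)·(7) + (8)·(8) = 190.

190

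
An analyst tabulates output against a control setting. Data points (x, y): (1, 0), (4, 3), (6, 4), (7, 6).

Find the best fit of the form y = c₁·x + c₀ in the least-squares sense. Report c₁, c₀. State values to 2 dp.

c₁ = 0.93, c₀ = -0.93

Entries of AᵀA: Σx·x = 102, Σx = 18, Σ1 = 4.
Right-hand side: Σx·y = 78, Σy = 13.
Normal equations: [[102, 18]; [18, 4]]·[c₁, c₀]ᵀ = [78, 13]ᵀ.
Determinant 102·4 − 18² = 84.
c₁ = (78·4 − 18·13)/84 = 13/14; c₀ = (102·13 − 18·78)/84 = -13/14.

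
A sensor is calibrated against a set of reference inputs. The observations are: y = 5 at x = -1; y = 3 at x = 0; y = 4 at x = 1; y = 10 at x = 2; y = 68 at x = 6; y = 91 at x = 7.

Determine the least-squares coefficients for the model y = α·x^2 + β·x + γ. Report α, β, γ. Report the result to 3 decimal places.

α = 1.831, β = -0.189, γ = 2.870

Compute the Gram sums: Σx^2·x^2 = 3715, Σx^2·x = 567, Σx^2 = 91, Σx·x = 91, Σx = 15, Σ1 = 6.
For Aᵀy: Σx^2·y = 6956, Σx·y = 1064, Σy = 181.
Normal equations: [[3715, 567, 91]; [567, 91, 15]; [91, 15, 6]]·[α, β, γ]ᵀ = [6956, 1064, 181]ᵀ.
Inverting the 3×3 Gram matrix, [α, β, γ]ᵀ = [26513/14480, -2741/14480, 2597/905]ᵀ.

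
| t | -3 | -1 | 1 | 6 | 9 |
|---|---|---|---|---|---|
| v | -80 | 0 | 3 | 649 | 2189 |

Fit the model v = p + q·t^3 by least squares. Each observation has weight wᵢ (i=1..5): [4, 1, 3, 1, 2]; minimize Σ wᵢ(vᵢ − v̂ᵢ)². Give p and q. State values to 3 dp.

The normal system AᵀWA·[p, q]ᵀ = AᵀWv is [[11, 1568]; [1568, 1112458]]·[p, q]ᵀ = [4716, 3340395]ᵀ.
det = 11·1112458 − 1568² = 9778414.
p = (4716·1112458 − 1568·3340395)/9778414 = 4306284/4889207; q = (11·3340395 − 1568·4716)/9778414 = 29349657/9778414.

p = 0.881, q = 3.001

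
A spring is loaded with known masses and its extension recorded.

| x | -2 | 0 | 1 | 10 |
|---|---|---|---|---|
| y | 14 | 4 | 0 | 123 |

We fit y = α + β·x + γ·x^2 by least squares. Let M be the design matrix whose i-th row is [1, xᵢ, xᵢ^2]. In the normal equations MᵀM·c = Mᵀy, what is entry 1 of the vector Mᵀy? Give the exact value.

141

Entry 1 ↔ basis 1, so (Mᵀy)_{1} = Σᵢ yᵢ = (1)·(14) + (1)·(4) + (1)·(0) + (1)·(123) = 141.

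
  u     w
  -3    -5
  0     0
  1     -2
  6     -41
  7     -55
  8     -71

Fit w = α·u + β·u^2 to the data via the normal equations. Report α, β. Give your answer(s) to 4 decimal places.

α = -1.1459, β = -0.9606

With design matrix M, MᵀM = [[159, 1045]; [1045, 7875]] and Mᵀw = [-1186, -8762]ᵀ.
det = 159·7875 − 1045² = 160100.
α = ((-1186)·7875 − 1045·(-8762))/160100 = -9173/8005; β = (159·(-8762) − 1045·(-1186))/160100 = -38447/40025.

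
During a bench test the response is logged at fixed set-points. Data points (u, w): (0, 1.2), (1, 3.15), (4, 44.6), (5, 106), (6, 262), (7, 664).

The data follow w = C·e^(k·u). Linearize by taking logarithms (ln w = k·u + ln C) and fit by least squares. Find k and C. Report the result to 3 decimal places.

Let Y = ln w. Fitting Y = k·u + ln C by least squares:
Σu = 23.0000, Σ(u)² = 127.0000, Σln w = 21.8575, Σu·ln w = 118.5536.
Equations: 127.0000·k + 23.0000·ln C = 118.5536;  23.0000·k + 6·ln C = 21.8575.
Slope k = (n·Σu·ln w − Σu·Σln w)/(n·Σ(u)² − (Σu)²) = (6·118.5536 − 23.0000·21.8575)/233.0000 = 0.89527; ln C = (Σln w − k·Σu)/n = 0.21104, so C = exp(0.21104) = 1.23497.

k = 0.895, C = 1.235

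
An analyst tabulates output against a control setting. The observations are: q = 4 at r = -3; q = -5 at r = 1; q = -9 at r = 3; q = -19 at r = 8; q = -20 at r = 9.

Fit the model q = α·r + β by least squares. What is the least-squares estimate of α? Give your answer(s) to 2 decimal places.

Setting ∂/∂α … = 0 gives: 164·α + 18·β = -376;  18·α + 5·β = -49.
(Σr·r = 164, Σr = 18, Σ1 = 5, Σr·q = -376, Σq = -49.)
Δ = 164·5 − 18² = 496.
α = ((-376)·5 − 18·(-49))/496 = -499/248; β = (164·(-49) − 18·(-376))/496 = -317/124.

α = -2.01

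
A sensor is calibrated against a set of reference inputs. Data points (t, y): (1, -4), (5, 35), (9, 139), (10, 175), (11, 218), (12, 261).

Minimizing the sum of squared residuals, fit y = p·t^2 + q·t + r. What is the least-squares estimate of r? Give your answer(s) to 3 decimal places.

Normal-equation sums: Σt^2·t^2 = 52564, Σt^2·t = 4914, Σt^2 = 472, Σt·t = 472, Σt = 48, Σ1 = 6.
Moment sums: Σt^2·y = 93592, Σt·y = 8702, Σy = 824.
So AᵀA·[p, q, r]ᵀ = Aᵀy: [[52564, 4914, 472]; [4914, 472, 48]; [472, 48, 6]]·[p, q, r]ᵀ = [93592, 8702, 824]ᵀ.
Inverting the 3×3 Gram matrix, [p, q, r]ᵀ = [97979/47317, -132514/47317, -149368/47317]ᵀ.

r = -3.157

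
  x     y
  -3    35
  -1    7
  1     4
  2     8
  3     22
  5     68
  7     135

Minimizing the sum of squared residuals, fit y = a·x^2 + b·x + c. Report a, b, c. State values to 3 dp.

a = 3.027, b = -2.092, c = 1.669

Normal-equation sums: Σx^2·x^2 = 3206, Σx^2·x = 476, Σx^2 = 98, Σx·x = 98, Σx = 14, Σ1 = 7.
And Σx^2·y = 8871, Σx·y = 1259, Σy = 279.
So AᵀA·[a, b, c]ᵀ = Aᵀy: [[3206, 476, 98]; [476, 98, 14]; [98, 14, 7]]·[a, b, c]ᵀ = [8871, 1259, 279]ᵀ.
Row-reducing yields a = 2161/714, b = -1067/510, c = 993/595.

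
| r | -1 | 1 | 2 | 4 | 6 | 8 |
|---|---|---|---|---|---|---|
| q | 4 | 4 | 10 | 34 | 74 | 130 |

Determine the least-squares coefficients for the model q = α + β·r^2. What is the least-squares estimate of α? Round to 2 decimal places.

α = 2.00

Compute the Gram sums: Σ1 = 6, Σr^2 = 122, Σr^2·r^2 = 5666.
For Mᵀq: Σq = 256, Σr^2·q = 11576.
So MᵀM·[α, β]ᵀ = Mᵀq: [[6, 122]; [122, 5666]]·[α, β]ᵀ = [256, 11576]ᵀ.
Δ = 6·5666 − 122² = 19112.
α = (256·5666 − 122·11576)/19112 = 2; β = (6·11576 − 122·256)/19112 = 2.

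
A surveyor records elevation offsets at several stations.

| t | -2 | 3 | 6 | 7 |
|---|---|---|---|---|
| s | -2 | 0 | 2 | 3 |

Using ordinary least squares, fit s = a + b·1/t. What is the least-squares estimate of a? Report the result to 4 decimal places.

XᵀX·[a, b]ᵀ = Xᵀs reads: 4·a + (1/7)·b = 3;  (1/7)·a + (361/882)·b = 37/21.
Δ = 4·(361/882) − (1/7)² = 713/441.
a = (3·(361/882) − (1/7)·(37/21))/(713/441) = 861/1426; b = (4·(37/21) − (1/7)·3)/(713/441) = 2919/713.

a = 0.6038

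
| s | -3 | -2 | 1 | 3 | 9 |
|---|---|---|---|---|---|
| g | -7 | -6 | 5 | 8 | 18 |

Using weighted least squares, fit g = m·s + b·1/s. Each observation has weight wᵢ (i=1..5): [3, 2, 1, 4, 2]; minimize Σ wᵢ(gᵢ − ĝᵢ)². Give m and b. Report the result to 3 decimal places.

With design matrix M, MᵀWM = [[234, 12]; [12, 373/162]] and MᵀWg = [512, 98/3]ᵀ.
Eliminating b: (373/162)·(row 1) − 12·(row 2) gives (3553/9)·m = (373/162)·512 − 12·(98/3) = 63736/81, so m = 63736/31977.
Then b = ((98/3) − 12·(63736/31977))/(373/162) = 13500/3553.

m = 1.993, b = 3.800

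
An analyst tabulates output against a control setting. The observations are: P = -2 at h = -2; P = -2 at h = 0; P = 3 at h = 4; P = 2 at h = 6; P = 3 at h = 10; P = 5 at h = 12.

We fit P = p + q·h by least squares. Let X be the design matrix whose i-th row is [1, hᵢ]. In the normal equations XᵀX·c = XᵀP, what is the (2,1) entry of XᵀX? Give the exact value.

30

Row 2 ↔ basis h, column 1 ↔ basis 1, so (XᵀX)_{2,1} = Σᵢ h = (-2)·(1) + (0)·(1) + (4)·(1) + (6)·(1) + (10)·(1) + (12)·(1) = 30.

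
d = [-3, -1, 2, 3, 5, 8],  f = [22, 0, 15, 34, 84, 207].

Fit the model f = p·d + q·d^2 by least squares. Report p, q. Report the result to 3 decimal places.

p = 1.853, q = 3.004

The normal equations are: 112·p + 644·q = 2142;  644·p + 4900·q = 15912.
Eliminating q: 4900·(row 1) − 644·(row 2) gives 134064·p = 4900·2142 − 644·15912 = 248472, so p = 493/266.
Then q = (15912 − 644·(493/266))/4900 = 799/266.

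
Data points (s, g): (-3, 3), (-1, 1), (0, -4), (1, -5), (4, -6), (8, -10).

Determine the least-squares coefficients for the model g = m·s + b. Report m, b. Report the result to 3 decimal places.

m = -1.129, b = -1.806

The normal system AᵀA·[m, b]ᵀ = Aᵀg is [[91, 9]; [9, 6]]·[m, b]ᵀ = [-119, -21]ᵀ.
det = 91·6 − 9² = 465.
m = ((-119)·6 − 9·(-21))/465 = -35/31; b = (91·(-21) − 9·(-119))/465 = -56/31.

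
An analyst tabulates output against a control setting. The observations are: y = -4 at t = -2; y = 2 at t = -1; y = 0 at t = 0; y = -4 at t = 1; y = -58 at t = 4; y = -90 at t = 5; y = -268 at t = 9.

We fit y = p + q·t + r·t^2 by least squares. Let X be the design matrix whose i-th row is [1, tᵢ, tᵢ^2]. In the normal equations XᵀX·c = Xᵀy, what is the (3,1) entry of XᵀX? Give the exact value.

128

Row 3 ↔ basis t^2, column 1 ↔ basis 1, so (XᵀX)_{3,1} = Σᵢ t^2 = (4)·(1) + (1)·(1) + (0)·(1) + (1)·(1) + (16)·(1) + (25)·(1) + (81)·(1) = 128.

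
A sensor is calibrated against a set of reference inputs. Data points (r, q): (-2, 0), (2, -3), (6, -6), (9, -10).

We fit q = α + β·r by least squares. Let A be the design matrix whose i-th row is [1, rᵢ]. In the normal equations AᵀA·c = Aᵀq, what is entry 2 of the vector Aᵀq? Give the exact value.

-132

Entry 2 ↔ basis r, so (Aᵀq)_{2} = Σᵢ (r)·qᵢ = (-2)·(0) + (2)·(-3) + (6)·(-6) + (9)·(-10) = -132.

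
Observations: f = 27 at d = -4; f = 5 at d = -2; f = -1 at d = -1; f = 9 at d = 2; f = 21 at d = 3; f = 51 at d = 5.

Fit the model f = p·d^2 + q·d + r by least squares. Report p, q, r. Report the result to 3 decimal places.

From the data, Σd^2·d^2 = 995, Σd^2·d = 87, Σd^2 = 59, Σd·d = 59, Σd = 3, Σ1 = 6.
For Aᵀf: Σd^2·f = 1951, Σd·f = 219, Σf = 112.
Inverting the 3×3 Gram matrix, [p, q, r]ᵀ = [515/268, 28143/30820, -5286/7705]ᵀ.

p = 1.922, q = 0.913, r = -0.686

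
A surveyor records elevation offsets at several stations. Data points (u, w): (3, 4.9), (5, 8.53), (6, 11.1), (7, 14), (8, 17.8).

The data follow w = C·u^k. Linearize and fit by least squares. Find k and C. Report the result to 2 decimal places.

Taking logs, ln w = k·ln u + ln C, so regress ln w on ln u.
Σln u = 8.5252, Σ(ln u)² = 15.1183, Σln w = 11.6580, Σln u·ln w = 20.6311.
Equations: 15.1183·k + 8.5252·ln C = 20.6311;  8.5252·k + 5·ln C = 11.6580.
Solving (det = 2.9130): k = 1.29380, ln C = 0.12564, so C = exp(0.12564) = 1.13388.

k = 1.29, C = 1.13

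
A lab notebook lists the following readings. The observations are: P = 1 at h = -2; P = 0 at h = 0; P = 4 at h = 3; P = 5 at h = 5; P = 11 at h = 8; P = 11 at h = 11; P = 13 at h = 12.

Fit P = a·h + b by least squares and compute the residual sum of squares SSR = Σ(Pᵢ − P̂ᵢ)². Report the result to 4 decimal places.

SSR = 10.3542

Forming MᵀM = [[367, 37]; [37, 7]] and MᵀP = [400, 45]ᵀ gives MᵀM·[a, b]ᵀ = MᵀP.
Δ = 367·7 − 37² = 1200.
a = (400·7 − 37·45)/1200 = 227/240; b = (367·45 − 37·400)/1200 = 343/240.
Residuals: 117/80, -343/240, -4/15, -139/120, 481/240, -5/6, 53/240; SSR = 497/48.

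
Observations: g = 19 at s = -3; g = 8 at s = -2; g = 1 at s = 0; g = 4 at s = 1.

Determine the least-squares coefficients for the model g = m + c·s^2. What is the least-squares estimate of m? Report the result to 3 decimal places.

Normal-equation sums: Σ1 = 4, Σs^2 = 14, Σs^2·s^2 = 98.
Right-hand side: Σg = 32, Σs^2·g = 207.
Eliminating c: 98·(row 1) − 14·(row 2) gives 196·m = 98·32 − 14·207 = 238, so m = 17/14.
Then c = (207 − 14·(17/14))/98 = 95/49.

m = 1.214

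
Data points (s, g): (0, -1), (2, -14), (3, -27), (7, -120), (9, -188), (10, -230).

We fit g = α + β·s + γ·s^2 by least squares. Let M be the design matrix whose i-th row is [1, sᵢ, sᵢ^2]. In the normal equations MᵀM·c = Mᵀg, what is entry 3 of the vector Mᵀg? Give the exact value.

Entry 3 ↔ basis s^2, so (Mᵀg)_{3} = Σᵢ (s^2)·gᵢ = (0)·(-1) + (4)·(-14) + (9)·(-27) + (49)·(-120) + (81)·(-188) + (100)·(-230) = -44407.

-44407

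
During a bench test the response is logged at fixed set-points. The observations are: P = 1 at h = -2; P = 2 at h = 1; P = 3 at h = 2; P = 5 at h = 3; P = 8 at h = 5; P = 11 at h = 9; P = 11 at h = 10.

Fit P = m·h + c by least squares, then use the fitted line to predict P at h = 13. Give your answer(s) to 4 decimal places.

Sums needed: Σh·h = 224, Σh = 28, Σ1 = 7.
Moment sums: Σh·P = 270, ΣP = 41.
MᵀM·[m, c]ᵀ = MᵀP becomes [[224, 28]; [28, 7]]·[m, c]ᵀ = [270, 41]ᵀ.
Δ = 224·7 − 28² = 784.
m = (270·7 − 28·41)/784 = 53/56; c = (224·41 − 28·270)/784 = 29/14.
At h = 13: P̂ = (53/56)·(13) + (29/14)·(1) = 115/8.

P̂ = 14.3750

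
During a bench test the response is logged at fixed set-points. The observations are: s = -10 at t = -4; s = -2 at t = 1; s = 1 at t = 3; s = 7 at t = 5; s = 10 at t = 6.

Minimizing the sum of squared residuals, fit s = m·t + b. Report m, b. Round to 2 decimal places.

m = 1.96, b = -3.10

Sums needed: Σt·t = 87, Σt = 11, Σ1 = 5.
For Mᵀs: Σt·s = 136, Σs = 6.
Normal equations: [[87, 11]; [11, 5]]·[m, b]ᵀ = [136, 6]ᵀ.
det = 87·5 − 11² = 314.
m = (136·5 − 11·6)/314 = 307/157; b = (87·6 − 11·136)/314 = -487/157.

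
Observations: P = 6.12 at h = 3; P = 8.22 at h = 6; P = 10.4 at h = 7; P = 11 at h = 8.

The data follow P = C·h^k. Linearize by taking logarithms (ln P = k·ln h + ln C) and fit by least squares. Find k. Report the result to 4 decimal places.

Linearized form: ln P = k·ln h + ln C. From the 4 transformed points,
Σln h = 6.9157, Σ(ln h)² = 12.5280, Σln P = 8.6578, Σln h·ln P = 15.3079.
Equations: 12.5280·k + 6.9157·ln C = 15.3079;  6.9157·k + 4·ln C = 8.6578.
Solving (det = 2.2847): k = 0.59368, ln C = 1.13802.

k = 0.5937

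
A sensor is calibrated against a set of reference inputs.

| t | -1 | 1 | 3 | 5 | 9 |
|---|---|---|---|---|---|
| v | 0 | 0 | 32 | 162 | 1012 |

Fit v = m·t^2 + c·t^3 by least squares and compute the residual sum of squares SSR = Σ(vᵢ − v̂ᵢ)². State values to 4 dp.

SSR = 6.9275

AᵀA·[m, c]ᵀ = Aᵀv reads: 7269·m + 62417·c = 86310;  62417·m + 547797·c = 758862.
Determinant 7269·547797 − 62417² = 86054504.
m = (86310·547797 − 62417·758862)/86054504 = -10691298/10756813; c = (7269·758862 − 62417·86310)/86054504 = 16119576/10756813.
Residuals: 26810874/10756813, -5428278/10756813, 5211146/10756813, -5060844/10756813, 718990/10756813; SSR = 74517824/10756813.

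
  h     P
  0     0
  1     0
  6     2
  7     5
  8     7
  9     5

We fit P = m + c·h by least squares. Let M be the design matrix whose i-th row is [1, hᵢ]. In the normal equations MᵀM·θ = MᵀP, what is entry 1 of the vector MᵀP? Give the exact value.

19

Entry 1 ↔ basis 1, so (MᵀP)_{1} = Σᵢ Pᵢ = (1)·(0) + (1)·(0) + (1)·(2) + (1)·(5) + (1)·(7) + (1)·(5) = 19.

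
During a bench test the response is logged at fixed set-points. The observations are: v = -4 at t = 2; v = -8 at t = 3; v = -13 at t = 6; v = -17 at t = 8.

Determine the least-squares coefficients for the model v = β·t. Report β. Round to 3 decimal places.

β = -2.177

Compute the Gram sums: Σt·t = 113.
And Σt·v = -246.
So MᵀM·[β]ᵀ = Mᵀv: [[113]]·[β]ᵀ = [-246]ᵀ.
Hence β = -246 / 113 ≈ -2.17699.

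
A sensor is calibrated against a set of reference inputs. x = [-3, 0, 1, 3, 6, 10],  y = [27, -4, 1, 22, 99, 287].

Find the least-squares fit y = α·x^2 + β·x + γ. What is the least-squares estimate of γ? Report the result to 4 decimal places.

γ = -2.5450

Compute the Gram sums: Σx^2·x^2 = 11459, Σx^2·x = 1217, Σx^2 = 155, Σx·x = 155, Σx = 17, Σ1 = 6.
Moment sums: Σx^2·y = 32706, Σx·y = 3450, Σy = 432.
So AᵀA·[α, β, γ]ᵀ = Aᵀy: [[11459, 1217, 155]; [1217, 155, 17]; [155, 17, 6]]·[α, β, γ]ᵀ = [32706, 3450, 432]ᵀ.
Row-reducing yields α = 285187/95700, β = -82369/95700, γ = -20296/7975.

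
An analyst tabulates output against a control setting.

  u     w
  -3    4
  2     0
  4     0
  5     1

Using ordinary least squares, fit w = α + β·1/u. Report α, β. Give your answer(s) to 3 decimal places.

α = 2.047, β = -5.167

Entries of XᵀX: Σ1 = 4, Σ1/u = 37/60, Σ1/u·1/u = 1669/3600.
And Σw = 5, Σ1/u·w = -17/15.
Normal equations: [[4, 37/60]; [37/60, 1669/3600]]·[α, β]ᵀ = [5, -17/15]ᵀ.
det = 4·(1669/3600) − (37/60)² = 1769/1200.
α = (5·(1669/3600) − (37/60)·(-17/15))/(1769/1200) = 10861/5307; β = (4·(-17/15) − (37/60)·5)/(1769/1200) = -9140/1769.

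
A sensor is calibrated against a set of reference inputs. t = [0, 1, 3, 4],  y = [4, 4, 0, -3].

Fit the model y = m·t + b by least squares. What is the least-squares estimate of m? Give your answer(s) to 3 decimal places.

m = -1.800

From the data, Σt·t = 26, Σt = 8, Σ1 = 4.
For Xᵀy: Σt·y = -8, Σy = 5.
Eliminating b: 4·(row 1) − 8·(row 2) gives 40·m = 4·(-8) − 8·5 = -72, so m = -9/5.
Then b = (5 − 8·(-9/5))/4 = 97/20.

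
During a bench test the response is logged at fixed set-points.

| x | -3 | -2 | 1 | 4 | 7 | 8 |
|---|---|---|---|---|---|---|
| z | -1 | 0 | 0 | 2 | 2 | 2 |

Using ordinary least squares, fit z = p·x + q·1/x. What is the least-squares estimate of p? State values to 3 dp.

p = 0.299

Entries of AᵀA: Σx·x = 143, Σx·1/x = 6, Σ1/x·1/x = 41197/28224.
And Σx·z = 41, Σ1/x·z = 115/84.
Determinant 143·(41197/28224) − 6² = 4875107/28224.
p = (41·(41197/28224) − 6·(115/84))/(4875107/28224) = 1457237/4875107; q = (143·(115/84) − 6·41)/(4875107/28224) = -1417584/4875107.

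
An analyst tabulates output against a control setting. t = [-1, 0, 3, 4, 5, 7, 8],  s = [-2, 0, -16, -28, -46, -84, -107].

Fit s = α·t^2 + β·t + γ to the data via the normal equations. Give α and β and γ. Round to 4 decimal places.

α = -1.5832, β = -0.7595, γ = -0.5146

Compute the Gram sums: Σt^2·t^2 = 7460, Σt^2·t = 1070, Σt^2 = 164, Σt·t = 164, Σt = 26, Σ1 = 7.
And Σt^2·s = -12708, Σt·s = -1832, Σs = -283.
Normal equations: [[7460, 1070, 164]; [1070, 164, 26]; [164, 26, 7]]·[α, β, γ]ᵀ = [-12708, -1832, -283]ᵀ.
Row-reducing yields α = -12487/7887, β = -5990/7887, γ = -123/239.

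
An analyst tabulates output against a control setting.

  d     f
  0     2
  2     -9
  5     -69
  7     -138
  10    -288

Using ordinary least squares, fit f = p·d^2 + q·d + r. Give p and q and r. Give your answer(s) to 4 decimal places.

p = -2.9702, q = 0.7465, r = 1.7562

The normal equations are: 13042·p + 1476·q + 178·r = -37323;  1476·p + 178·q + 24·r = -4209;  178·p + 24·q + 5·r = -502.
Inverting the 3×3 Gram matrix, [p, q, r]ᵀ = [-51533/17350, 12951/17350, 3047/1735]ᵀ.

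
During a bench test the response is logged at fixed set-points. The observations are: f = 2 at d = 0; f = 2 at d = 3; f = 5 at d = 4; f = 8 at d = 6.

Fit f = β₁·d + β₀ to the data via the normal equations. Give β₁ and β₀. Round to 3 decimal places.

Normal-equation sums: Σd·d = 61, Σd = 13, Σ1 = 4.
Right-hand side: Σd·f = 74, Σf = 17.
So XᵀX·[β₁, β₀]ᵀ = Xᵀf: [[61, 13]; [13, 4]]·[β₁, β₀]ᵀ = [74, 17]ᵀ.
Eliminating β₀: 4·(row 1) − 13·(row 2) gives 75·β₁ = 4·74 − 13·17 = 75, so β₁ = 1.
Then β₀ = (17 − 13·1)/4 = 1.

β₁ = 1.000, β₀ = 1.000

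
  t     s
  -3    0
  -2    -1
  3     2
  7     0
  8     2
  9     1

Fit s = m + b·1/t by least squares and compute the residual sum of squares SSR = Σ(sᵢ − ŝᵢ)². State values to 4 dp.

SSR = 2.3404

Forming MᵀM = [[6, -61/504]; [-61/504, 132241/254016]] and Mᵀs = [4, 55/36]ᵀ gives MᵀM·[m, b]ᵀ = Mᵀs.
Δ = 6·(132241/254016) − (-61/504)² = 789725/254016.
m = (4·(132241/254016) − (-61/504)·(55/36))/(789725/254016) = 575934/789725; b = (6·(55/36) − (-61/504)·4)/(789725/254016) = 2451456/789725.
Residuals: 241218/789725, -139931/789725, 186364/789725, -926142/789725, 697084/789725, -58593/789725; SSR = 1848234/789725.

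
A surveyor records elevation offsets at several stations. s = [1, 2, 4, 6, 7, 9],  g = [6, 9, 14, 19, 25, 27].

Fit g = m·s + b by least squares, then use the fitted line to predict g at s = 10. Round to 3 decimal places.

ĝ = 30.861

Sums needed: Σs·s = 187, Σs = 29, Σ1 = 6.
For Mᵀg: Σs·g = 612, Σg = 100.
MᵀM·[m, b]ᵀ = Mᵀg becomes [[187, 29]; [29, 6]]·[m, b]ᵀ = [612, 100]ᵀ.
Determinant 187·6 − 29² = 281.
m = (612·6 − 29·100)/281 = 772/281; b = (187·100 − 29·612)/281 = 952/281.
At s = 10: ĝ = (772/281)·(10) + (952/281)·(1) = 8672/281.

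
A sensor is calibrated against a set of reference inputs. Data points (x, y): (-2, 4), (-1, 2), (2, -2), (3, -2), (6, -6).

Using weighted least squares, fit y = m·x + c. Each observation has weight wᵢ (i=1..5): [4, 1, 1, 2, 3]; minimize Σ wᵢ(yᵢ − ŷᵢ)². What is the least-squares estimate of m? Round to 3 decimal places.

The normal system MᵀWM·[m, c]ᵀ = MᵀWy is [[147, 17]; [17, 11]]·[m, c]ᵀ = [-158, -6]ᵀ.
Determinant 147·11 − 17² = 1328.
m = ((-158)·11 − 17·(-6))/1328 = -409/332; c = (147·(-6) − 17·(-158))/1328 = 451/332.

m = -1.232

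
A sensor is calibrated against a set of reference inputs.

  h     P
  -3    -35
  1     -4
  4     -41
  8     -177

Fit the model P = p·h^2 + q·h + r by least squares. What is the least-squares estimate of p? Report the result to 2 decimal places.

p = -2.98

Setting ∂/∂p … = 0 gives: 4434·p + 550·q + 90·r = -12303;  550·p + 90·q + 10·r = -1479;  90·p + 10·q + 4·r = -257.
(Σh^2·h^2 = 4434, Σh^2·h = 550, Σh^2 = 90, Σh·h = 90, Σh = 10, Σ1 = 4, Σh^2·P = -12303, Σh·P = -1479, ΣP = -257.)
Solving the 3×3 system (Gaussian elimination) gives p = -167/56, q = 7431/3640, r = -821/364.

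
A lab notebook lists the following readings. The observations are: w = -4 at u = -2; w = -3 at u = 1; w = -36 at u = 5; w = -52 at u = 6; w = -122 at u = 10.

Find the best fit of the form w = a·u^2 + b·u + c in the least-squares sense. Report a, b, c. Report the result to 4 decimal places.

The normal system AᵀA·[a, b, c]ᵀ = Aᵀw is [[11938, 1334, 166]; [1334, 166, 20]; [166, 20, 5]]·[a, b, c]ᵀ = [-14991, -1707, -217]ᵀ.
Row-reducing yields a = -44799/43252, b = -72943/43252, c = -49019/21626.

a = -1.0358, b = -1.6865, c = -2.2667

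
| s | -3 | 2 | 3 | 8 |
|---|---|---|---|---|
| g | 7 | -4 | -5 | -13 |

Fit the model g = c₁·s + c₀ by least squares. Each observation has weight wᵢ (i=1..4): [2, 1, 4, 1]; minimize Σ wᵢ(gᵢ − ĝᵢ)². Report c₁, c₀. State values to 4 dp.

Sums needed: Σwᵢ·s·s = 122, Σwᵢ·s = 16, Σwᵢ·1 = 8.
And Σwᵢ·s·g = -214, Σwᵢ·g = -23.
Normal equations: [[122, 16]; [16, 8]]·[c₁, c₀]ᵀ = [-214, -23]ᵀ.
Determinant 122·8 − 16² = 720.
c₁ = ((-214)·8 − 16·(-23))/720 = -28/15; c₀ = (122·(-23) − 16·(-214))/720 = 103/120.

c₁ = -1.8667, c₀ = 0.8583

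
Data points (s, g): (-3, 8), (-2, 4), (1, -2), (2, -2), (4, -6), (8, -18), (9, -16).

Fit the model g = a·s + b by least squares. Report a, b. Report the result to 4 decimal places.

a = -2.0650, b = 1.0336

Setting ∂/∂a … = 0 gives: 179·a + 19·b = -350;  19·a + 7·b = -32.
(Σs·s = 179, Σs = 19, Σ1 = 7, Σs·g = -350, Σg = -32.)
Eliminating b: 7·(row 1) − 19·(row 2) gives 892·a = 7·(-350) − 19·(-32) = -1842, so a = -921/446.
Then b = ((-32) − 19·(-921/446))/7 = 461/446.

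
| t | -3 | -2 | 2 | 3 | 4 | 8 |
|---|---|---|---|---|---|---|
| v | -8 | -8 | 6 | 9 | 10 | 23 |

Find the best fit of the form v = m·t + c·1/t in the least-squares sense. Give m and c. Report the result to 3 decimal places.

From the data, Σt·t = 106, Σt·1/t = 6, Σ1/t·1/t = 461/576.
And Σt·v = 303, Σ1/t·v = 433/24.
So XᵀX·[m, c]ᵀ = Xᵀv: [[106, 6]; [6, 461/576]]·[m, c]ᵀ = [303, 433/24]ᵀ.
Eliminating c: (461/576)·(row 1) − 6·(row 2) gives (14065/288)·m = (461/576)·303 − 6·(433/24) = 25777/192, so m = 77331/28130.
Then c = ((433/24) − 6·(77331/28130))/(461/576) = 27192/14065.

m = 2.749, c = 1.933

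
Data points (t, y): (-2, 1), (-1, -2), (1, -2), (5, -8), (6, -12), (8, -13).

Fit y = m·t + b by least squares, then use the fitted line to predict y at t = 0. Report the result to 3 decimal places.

ŷ = -2.032

Entries of MᵀM: Σt·t = 131, Σt = 17, Σ1 = 6.
Right-hand side: Σt·y = -218, Σy = -36.
Normal equations: [[131, 17]; [17, 6]]·[m, b]ᵀ = [-218, -36]ᵀ.
det = 131·6 − 17² = 497.
m = ((-218)·6 − 17·(-36))/497 = -696/497; b = (131·(-36) − 17·(-218))/497 = -1010/497.
At t = 0: ŷ = (-696/497)·(0) + (-1010/497)·(1) = -1010/497.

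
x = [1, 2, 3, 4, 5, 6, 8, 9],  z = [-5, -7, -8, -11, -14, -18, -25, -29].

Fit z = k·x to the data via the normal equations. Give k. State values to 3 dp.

k = -3.076

Normal-equation sums: Σx·x = 236.
And Σx·z = -726.
Hence k = -726 / 236 ≈ -3.07627.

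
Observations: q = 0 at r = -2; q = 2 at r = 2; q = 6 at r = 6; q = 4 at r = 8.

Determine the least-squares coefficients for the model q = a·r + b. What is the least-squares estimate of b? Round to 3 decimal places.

Sums needed: Σr·r = 108, Σr = 14, Σ1 = 4.
Moment sums: Σr·q = 72, Σq = 12.
XᵀX·[a, b]ᵀ = Xᵀq becomes [[108, 14]; [14, 4]]·[a, b]ᵀ = [72, 12]ᵀ.
Determinant 108·4 − 14² = 236.
a = (72·4 − 14·12)/236 = 30/59; b = (108·12 − 14·72)/236 = 72/59.

b = 1.220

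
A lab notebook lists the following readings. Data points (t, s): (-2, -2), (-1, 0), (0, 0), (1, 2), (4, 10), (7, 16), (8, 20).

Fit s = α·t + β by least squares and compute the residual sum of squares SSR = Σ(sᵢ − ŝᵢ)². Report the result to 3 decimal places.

Compute the Gram sums: Σt·t = 135, Σt = 17, Σ1 = 7.
Right-hand side: Σt·s = 318, Σs = 46.
So MᵀM·[α, β]ᵀ = Mᵀs: [[135, 17]; [17, 7]]·[α, β]ᵀ = [318, 46]ᵀ.
det = 135·7 − 17² = 656.
α = (318·7 − 17·46)/656 = 361/164; β = (135·46 − 17·318)/656 = 201/164.
Residuals: 193/164, 40/41, -201/164, -117/82, -5/164, -26/41, 191/164; SSR = 313/41.

SSR = 7.634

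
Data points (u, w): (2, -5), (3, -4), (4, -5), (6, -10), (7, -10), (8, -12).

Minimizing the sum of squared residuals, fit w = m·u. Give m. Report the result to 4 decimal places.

With design matrix X, XᵀX = [[178]] and Xᵀw = [-268]ᵀ.
m = (-268)/178 = -1.50562.

m = -1.5056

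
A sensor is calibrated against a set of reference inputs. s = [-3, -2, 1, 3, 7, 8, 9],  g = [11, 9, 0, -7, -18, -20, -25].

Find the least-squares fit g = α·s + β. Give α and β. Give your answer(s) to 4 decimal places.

α = -2.9606, β = 2.5848

The normal system AᵀA·[α, β]ᵀ = Aᵀg is [[217, 23]; [23, 7]]·[α, β]ᵀ = [-583, -50]ᵀ.
Δ = 217·7 − 23² = 990.
α = ((-583)·7 − 23·(-50))/990 = -977/330; β = (217·(-50) − 23·(-583))/990 = 853/330.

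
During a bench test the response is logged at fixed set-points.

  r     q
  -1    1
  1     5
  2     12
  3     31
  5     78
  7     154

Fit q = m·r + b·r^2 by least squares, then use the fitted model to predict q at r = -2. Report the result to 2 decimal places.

q̂ = 10.30

Sums needed: Σr·r = 89, Σr·r^2 = 503, Σr^2·r^2 = 3125.
Right-hand side: Σr·q = 1589, Σr^2·q = 9829.
det = 89·3125 − 503² = 25116.
m = (1589·3125 − 503·9829)/25116 = 10819/12558; b = (89·9829 − 503·1589)/25116 = 37757/12558.
At r = -2: q̂ = (10819/12558)·(-2) + (37757/12558)·(4) = 21565/2093.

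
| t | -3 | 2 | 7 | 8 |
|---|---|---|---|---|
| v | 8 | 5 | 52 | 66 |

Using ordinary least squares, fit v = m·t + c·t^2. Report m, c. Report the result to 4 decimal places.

Compute the Gram sums: Σt·t = 126, Σt·t^2 = 836, Σt^2·t^2 = 6594.
For Xᵀv: Σt·v = 878, Σt^2·v = 6864.
Determinant 126·6594 − 836² = 131948.
m = (878·6594 − 836·6864)/131948 = 12807/32987; c = (126·6864 − 836·878)/131948 = 32714/32987.

m = 0.3882, c = 0.9917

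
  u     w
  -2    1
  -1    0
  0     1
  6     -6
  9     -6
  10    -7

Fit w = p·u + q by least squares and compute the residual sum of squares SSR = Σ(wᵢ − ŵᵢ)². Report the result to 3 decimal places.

Setting ∂/∂p … = 0 gives: 222·p + 22·q = -162;  22·p + 6·q = -17.
Δ = 222·6 − 22² = 848.
p = ((-162)·6 − 22·(-17))/848 = -299/424; q = (222·(-17) − 22·(-162))/848 = -105/424.
Residuals: -69/424, -97/212, 529/424, -645/424, 63/106, 127/424; SSR = 1929/424.

SSR = 4.550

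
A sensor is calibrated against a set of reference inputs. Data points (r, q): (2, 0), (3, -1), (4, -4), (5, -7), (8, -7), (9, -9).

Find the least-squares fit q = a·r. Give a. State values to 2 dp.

a = -0.96

Normal-equation sums: Σr·r = 199.
And Σr·q = -191.
a = (-191)/199 = -0.959799.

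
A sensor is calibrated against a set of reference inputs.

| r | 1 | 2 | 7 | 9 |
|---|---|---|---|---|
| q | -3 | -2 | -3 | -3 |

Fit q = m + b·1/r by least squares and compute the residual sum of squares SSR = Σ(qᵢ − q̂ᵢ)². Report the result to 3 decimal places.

XᵀX·[m, b]ᵀ = Xᵀq reads: 4·m + (221/126)·b = -11;  (221/126)·m + (20365/15876)·b = -100/21.
(Σ1 = 4, Σ1/r = 221/126, Σ1/r·1/r = 20365/15876, Σq = -11, Σ1/r·q = -100/21.)
Determinant 4·(20365/15876) − (221/126)² = 10873/5292.
m = ((-11)·(20365/15876) − (221/126)·(-100/21))/(10873/5292) = -91415/32619; b = (4·(-100/21) − (221/126)·(-11))/(10873/5292) = 1302/10873.
Residuals: -10348/32619, 24224/32619, -7000/32619, -2292/10873; SSR = 24224/32619.

SSR = 0.743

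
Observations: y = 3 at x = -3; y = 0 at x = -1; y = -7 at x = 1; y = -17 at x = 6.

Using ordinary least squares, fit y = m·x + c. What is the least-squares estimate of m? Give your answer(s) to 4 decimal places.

m = -2.2849

MᵀM·[m, c]ᵀ = Mᵀy reads: 47·m + 3·c = -118;  3·m + 4·c = -21.
(Σx·x = 47, Σx = 3, Σ1 = 4, Σx·y = -118, Σy = -21.)
det = 47·4 − 3² = 179.
m = ((-118)·4 − 3·(-21))/179 = -409/179; c = (47·(-21) − 3·(-118))/179 = -633/179.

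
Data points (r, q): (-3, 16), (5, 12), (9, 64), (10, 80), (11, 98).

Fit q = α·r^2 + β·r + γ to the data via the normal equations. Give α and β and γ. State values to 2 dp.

Normal-equation sums: Σr^2·r^2 = 31908, Σr^2·r = 3158, Σr^2 = 336, Σr·r = 336, Σr = 32, Σ1 = 5.
Right-hand side: Σr^2·q = 25486, Σr·q = 2466, Σq = 270.
MᵀM·[α, β, γ]ᵀ = Mᵀq becomes [[31908, 3158, 336]; [3158, 336, 32]; [336, 32, 5]]·[α, β, γ]ᵀ = [25486, 2466, 270]ᵀ.
Row-reducing yields α = 274577/260851, β = -641431/260851, γ = -260462/260851.

α = 1.05, β = -2.46, γ = -1.00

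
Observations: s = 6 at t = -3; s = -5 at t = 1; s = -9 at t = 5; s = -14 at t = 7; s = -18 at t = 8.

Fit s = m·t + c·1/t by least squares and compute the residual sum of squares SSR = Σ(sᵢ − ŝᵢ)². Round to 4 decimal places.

The normal system AᵀA·[m, c]ᵀ = Aᵀs is [[148, 5]; [5, 837649/705600]]·[m, c]ᵀ = [-310, -261/20]ᵀ.
Eliminating c: (837649/705600)·(row 1) − 5·(row 2) gives (26583013/176400)·m = (837649/705600)·(-310) − 5·(-261/20) = -21363079/70560, so m = -106815395/53166026.
Then c = ((-261/20) − 5·(-106815395/53166026))/(837649/705600) = -67278960/26583013.
Residuals: -46302669/53166026, -24456815/53166026, 82494325/53166026, 22605961/53166026, -42822784/26583013; SSR = 163577953/26583013.

SSR = 6.1535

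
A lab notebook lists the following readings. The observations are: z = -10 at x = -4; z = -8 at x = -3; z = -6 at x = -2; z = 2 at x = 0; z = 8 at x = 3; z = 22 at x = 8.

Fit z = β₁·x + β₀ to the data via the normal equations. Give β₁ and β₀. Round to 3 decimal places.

Entries of AᵀA: Σx·x = 102, Σx = 2, Σ1 = 6.
Moment sums: Σx·z = 276, Σz = 8.
AᵀA·[β₁, β₀]ᵀ = Aᵀz becomes [[102, 2]; [2, 6]]·[β₁, β₀]ᵀ = [276, 8]ᵀ.
Determinant 102·6 − 2² = 608.
β₁ = (276·6 − 2·8)/608 = 205/76; β₀ = (102·8 − 2·276)/608 = 33/76.

β₁ = 2.697, β₀ = 0.434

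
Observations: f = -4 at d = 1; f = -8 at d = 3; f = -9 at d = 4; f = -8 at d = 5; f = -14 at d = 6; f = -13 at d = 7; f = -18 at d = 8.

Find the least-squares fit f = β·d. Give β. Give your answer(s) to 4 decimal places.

β = -2.1150

Sums needed: Σd·d = 200.
And Σd·f = -423.
So MᵀM·[β]ᵀ = Mᵀf: [[200]]·[β]ᵀ = [-423]ᵀ.
β = (-423)/200 = -2.115.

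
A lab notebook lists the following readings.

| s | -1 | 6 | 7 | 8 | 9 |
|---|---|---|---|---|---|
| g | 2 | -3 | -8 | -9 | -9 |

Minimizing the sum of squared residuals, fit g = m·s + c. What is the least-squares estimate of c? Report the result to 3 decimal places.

c = 1.287

Forming XᵀX = [[231, 29]; [29, 5]] and Xᵀg = [-229, -27]ᵀ gives XᵀX·[m, c]ᵀ = Xᵀg.
Determinant 231·5 − 29² = 314.
m = ((-229)·5 − 29·(-27))/314 = -181/157; c = (231·(-27) − 29·(-229))/314 = 202/157.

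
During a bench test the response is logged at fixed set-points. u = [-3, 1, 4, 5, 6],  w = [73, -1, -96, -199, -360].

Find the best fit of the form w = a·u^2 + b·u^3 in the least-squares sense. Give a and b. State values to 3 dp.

Setting ∂/∂a … = 0 gives: 2259·a + 11683·b = -18815;  11683·a + 67107·b = -110751.
Δ = 2259·67107 − 11683² = 15102224.
a = ((-18815)·67107 − 11683·(-110751))/15102224 = 1955358/943889; b = (2259·(-110751) − 11683·(-18815))/15102224 = -1898179/943889.

a = 2.072, b = -2.011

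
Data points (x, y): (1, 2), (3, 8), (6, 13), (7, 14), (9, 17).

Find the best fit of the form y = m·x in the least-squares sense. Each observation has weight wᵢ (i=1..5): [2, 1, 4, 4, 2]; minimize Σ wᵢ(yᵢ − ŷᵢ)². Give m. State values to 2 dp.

m = 2.02

AᵀWA·[m]ᵀ = AᵀWy reads: 513·m = 1038.
(Σwᵢ·x·x = 513, Σwᵢ·x·y = 1038.)
m = 1038/513 = 2.02339.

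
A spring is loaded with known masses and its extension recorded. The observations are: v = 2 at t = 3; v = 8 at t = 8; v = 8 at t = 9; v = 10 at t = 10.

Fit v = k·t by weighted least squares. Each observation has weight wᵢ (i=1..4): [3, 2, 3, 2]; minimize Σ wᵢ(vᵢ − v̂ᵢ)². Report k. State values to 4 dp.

From the data, Σwᵢ·t·t = 598.
Right-hand side: Σwᵢ·t·v = 562.
So XᵀWX·[k]ᵀ = XᵀWv: [[598]]·[k]ᵀ = [562]ᵀ.
Hence k = 562 / 598 ≈ 0.939799.

k = 0.9398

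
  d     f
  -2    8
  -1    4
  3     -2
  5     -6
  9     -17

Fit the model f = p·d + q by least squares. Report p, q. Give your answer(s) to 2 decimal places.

p = -2.14, q = 3.38

Forming AᵀA = [[120, 14]; [14, 5]] and Aᵀf = [-209, -13]ᵀ gives AᵀA·[p, q]ᵀ = Aᵀf.
Δ = 120·5 − 14² = 404.
p = ((-209)·5 − 14·(-13))/404 = -863/404; q = (120·(-13) − 14·(-209))/404 = 683/202.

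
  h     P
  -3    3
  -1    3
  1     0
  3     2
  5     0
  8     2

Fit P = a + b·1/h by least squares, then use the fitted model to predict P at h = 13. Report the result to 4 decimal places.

The normal system AᵀA·[a, b]ᵀ = AᵀP is [[6, 13/40]; [13/40, 32801/14400]]·[a, b]ᵀ = [10, -37/12]ᵀ.
det = 6·(32801/14400) − (13/40)² = 13019/960.
a = (10·(32801/14400) − (13/40)·(-37/12))/(13019/960) = 68488/39057; b = (6·(-37/12) − (13/40)·10)/(13019/960) = -20880/13019.
At h = 13: P̂ = (68488/39057)·(1) + (-20880/13019)·(1/13) = 827704/507741.

P̂ = 1.6302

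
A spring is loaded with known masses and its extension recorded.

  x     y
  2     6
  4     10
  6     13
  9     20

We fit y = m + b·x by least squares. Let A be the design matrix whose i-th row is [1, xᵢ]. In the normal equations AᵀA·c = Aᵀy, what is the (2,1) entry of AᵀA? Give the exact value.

Row 2 ↔ basis x, column 1 ↔ basis 1, so (AᵀA)_{2,1} = Σᵢ x = (2)·(1) + (4)·(1) + (6)·(1) + (9)·(1) = 21.

21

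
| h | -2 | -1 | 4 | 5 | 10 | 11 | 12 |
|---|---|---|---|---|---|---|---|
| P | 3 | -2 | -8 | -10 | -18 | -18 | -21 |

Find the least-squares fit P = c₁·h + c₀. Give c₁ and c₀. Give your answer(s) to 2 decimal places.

c₁ = -1.57, c₀ = -1.84

With design matrix A, AᵀA = [[411, 39]; [39, 7]] and AᵀP = [-716, -74]ᵀ.
det = 411·7 − 39² = 1356.
c₁ = ((-716)·7 − 39·(-74))/1356 = -1063/678; c₀ = (411·(-74) − 39·(-716))/1356 = -415/226.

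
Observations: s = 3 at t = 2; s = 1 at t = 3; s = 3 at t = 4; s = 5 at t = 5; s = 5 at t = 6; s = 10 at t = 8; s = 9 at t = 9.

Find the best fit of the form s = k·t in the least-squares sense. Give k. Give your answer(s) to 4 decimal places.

k = 1.0085

From the data, Σt·t = 235.
Moment sums: Σt·s = 237.
So AᵀA·[k]ᵀ = Aᵀs: [[235]]·[k]ᵀ = [237]ᵀ.
Hence k = 237 / 235 ≈ 1.00851.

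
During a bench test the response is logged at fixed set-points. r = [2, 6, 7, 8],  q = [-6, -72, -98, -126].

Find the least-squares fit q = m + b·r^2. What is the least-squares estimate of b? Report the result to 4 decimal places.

Normal-equation sums: Σ1 = 4, Σr^2 = 153, Σr^2·r^2 = 7809.
Moment sums: Σq = -302, Σr^2·q = -15482.
AᵀA·[m, b]ᵀ = Aᵀq becomes [[4, 153]; [153, 7809]]·[m, b]ᵀ = [-302, -15482]ᵀ.
Determinant 4·7809 − 153² = 7827.
m = ((-302)·7809 − 153·(-15482))/7827 = 3476/2609; b = (4·(-15482) − 153·(-302))/7827 = -15722/7827.

b = -2.0087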